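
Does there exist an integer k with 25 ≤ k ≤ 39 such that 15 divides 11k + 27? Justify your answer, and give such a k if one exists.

k = 33

At k = 33 we get 11·33 + 27 = 390, and 390 = 15·26.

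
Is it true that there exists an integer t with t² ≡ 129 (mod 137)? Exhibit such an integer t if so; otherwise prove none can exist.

t = 102 works: 102² = 10404, and 10404 − 129 = 10275 = 75·137.

t = 102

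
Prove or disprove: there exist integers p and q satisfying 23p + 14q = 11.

p = 9, q = -14

23 and 14 are coprime, so 23p + 14q ranges over all of ℤ.
Run the Euclidean algorithm on 23 and 14: 23 = 1·14 + 9, 14 = 1·9 + 5, 9 = 1·5 + 4, 5 = 1·4 + 1, 4 = 4·1 + 0.
Back-substituting, 1 = 5 − 1·4 = 5 − (9 − 1·5) = −9 + 2·5 = −9 + 2·(14 − 1·9) = 2·14 − 3·9 = 2·14 − 3·(23 − 1·14) = −3·23 + 5·14; that is, 23·(-3) + 14·5 = 1.
Times 11: 23·(-33) + 14·55 = 11, so (-33, 55) solves it.
The general solution is p = -33 + 14k, q = 55 − 23k; taking k = 3 gives the smaller pair p = 9, q = -14.
Indeed 23·9 + 14·(-14) = 207 − 196 = 11.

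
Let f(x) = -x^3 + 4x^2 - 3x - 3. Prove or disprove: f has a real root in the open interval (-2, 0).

Yes, f has a root in the interval.

f(-2) = 27 and f(0) = -3, which have opposite signs.
Since f is a polynomial it is continuous on [-2, 0].
By the Intermediate Value Theorem, f takes the value 0 somewhere in the open interval.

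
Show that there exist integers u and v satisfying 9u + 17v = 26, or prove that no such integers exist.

u = 1, v = 1

9 and 17 are coprime, so 9u + 17v ranges over all of ℤ.
Euclidean algorithm: 17 = 1·9 + 8, 9 = 1·8 + 1, 8 = 8·1 + 0.
Working back up the chain: 1 = 9 − 1·8 = 9 − (17 − 1·9) = −17 + 2·9. So 9·2 + 17·(-1) = 1.
Multiplying through by 26: u = 2·26 = 52, v = (-1)·26 = -26 is a solution.
Shifting by a multiple of (17, −9) keeps it a solution: u = 52 − 3·17 = 1, v = -26 + 3·9 = 1.
Indeed 9·1 + 17·1 = 9 + 17 = 26.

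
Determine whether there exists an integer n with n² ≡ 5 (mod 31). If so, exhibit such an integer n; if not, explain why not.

n = 25 works: 25² = 625, and 625 − 5 = 620 = 20·31.

n = 25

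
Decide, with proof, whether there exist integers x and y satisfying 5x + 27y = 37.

5 and 27 are coprime, so 5x + 27y ranges over all of ℤ.
Dividing repeatedly: 27 = 5·5 + 2, 5 = 2·2 + 1, 2 = 2·1 + 0.
Unwinding: 1 = 5 − 2·2 = 5 − 2·(27 − 5·5) = −2·27 + 11·5, i.e. 5·11 + 27·(-2) = 1.
Scaling by 37 gives the particular solution (x, y) = (407, -74).
Shifting by a multiple of (27, −5) keeps it a solution: x = 407 − 15·27 = 2, y = -74 + 15·5 = 1.
Check: 5·2 + 27·1 = 10 + 27 = 37. ✓

x = 2, y = 1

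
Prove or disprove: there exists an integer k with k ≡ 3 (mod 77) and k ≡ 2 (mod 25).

The moduli 77 and 25 are coprime, so by the Chinese Remainder Theorem a unique solution modulo 1925 exists.
Write k = 3 + 77t and require 3 + 77t ≡ 2 (mod 25), i.e. 77t ≡ 24 (mod 25).
77 ≡ 2 (mod 25), so this reads 2t ≡ 24 (mod 25). Since 2·13 = 26 = 1·25 + 1, the inverse of 2 mod 25 is 13.
Therefore t ≡ 13·24 = 312 ≡ 12 (mod 25).
Taking t = 12 gives k = 3 + 77·12 = 927.
Check: 927 mod 77 = 3, 927 mod 25 = 2. ✓

k = 927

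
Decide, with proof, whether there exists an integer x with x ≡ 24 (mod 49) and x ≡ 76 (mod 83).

x = 906

The moduli 49 and 83 are coprime, so by the Chinese Remainder Theorem a unique solution modulo 4067 exists.
Any solution of the first congruence is x = 24 + 49t; substituting into the second, 49t ≡ 76 − 24 ≡ 52 (mod 83).
Invert 49 mod 83 by the Euclidean algorithm: 83 = 1·49 + 34, 49 = 1·34 + 15, 34 = 2·15 + 4, 15 = 3·4 + 3, 4 = 1·3 + 1, 3 = 3·1 + 0; back-substituting, 1 = 4 − 1·3 = 4 − (15 − 3·4) = −15 + 4·4 = −15 + 4·(34 − 2·15) = 4·34 − 9·15 = 4·34 − 9·(49 − 1·34) = −9·49 + 13·34 = −9·49 + 13·(83 − 1·49) = 13·83 − 22·49. Hence 49·(-22) ≡ 1, so 49⁻¹ ≡ -22 ≡ 61 (mod 83).
Multiplying by 61: t ≡ 61·52 = 3172 ≡ 18 (mod 83).
With t = 18: x = 24 + 49·18 = 906.
Check: 906 mod 49 = 24, 906 mod 83 = 76. ✓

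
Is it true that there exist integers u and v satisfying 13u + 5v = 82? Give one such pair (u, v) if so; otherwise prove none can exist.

u = 4, v = 6

13 and 5 are coprime, so 13u + 5v ranges over all of ℤ.
Euclidean algorithm: 13 = 2·5 + 3, 5 = 1·3 + 2, 3 = 1·2 + 1, 2 = 2·1 + 0.
Back-substituting, 1 = 3 − 1·2 = 3 − (5 − 1·3) = −5 + 2·3 = −5 + 2·(13 − 2·5) = 2·13 − 5·5; that is, 13·2 + 5·(-5) = 1.
Times 82: 13·164 + 5·(-410) = 82, so (164, -410) solves it.
The general solution is u = 164 + 5k, v = -410 − 13k; taking k = -32 gives the smaller pair u = 4, v = 6.
Indeed 13·4 + 5·6 = 52 + 30 = 82.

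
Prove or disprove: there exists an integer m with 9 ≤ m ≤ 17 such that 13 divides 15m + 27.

No, no such integer m in that range exists.

For m = 9, 10, …, 17 the values of 15m + 27 modulo 13 are 6, 8, 10, 12, 1, 3, 5, 7, 9 respectively.
Since 0 is absent from this list, 13 ∤ 15m + 27 for every m with 9 ≤ m ≤ 17.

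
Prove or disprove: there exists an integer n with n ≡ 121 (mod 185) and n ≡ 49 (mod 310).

No such integer exists.

gcd(185, 310) = 5. If n ≡ 121 (mod 185) and n ≡ 49 (mod 310), then n ≡ 121 (mod 5) and n ≡ 49 (mod 5).
However 121 ≡ 1 and 49 ≡ 4 (mod 5), and 1 ≠ 4.
So no integer satisfies both congruences.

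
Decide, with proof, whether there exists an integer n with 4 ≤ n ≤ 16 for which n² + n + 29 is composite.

n = 7

At n = 7: 7² + 7 + 29 = 85 = 5·17, which is composite.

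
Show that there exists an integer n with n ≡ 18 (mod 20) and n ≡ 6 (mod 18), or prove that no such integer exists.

Here gcd(20, 18) = 2, and both 18 and 6 leave remainder 0 mod 2, so the system is consistent.
The integers ≡ 18 (mod 20) are 18, 38, 58, 78, …; their remainders mod 18 are 0, 2, 4, 6, so n = 78 is the first that is ≡ 6 (mod 18).
Indeed 78 ≡ 18 (mod 20) and 78 ≡ 6 (mod 18).

n = 78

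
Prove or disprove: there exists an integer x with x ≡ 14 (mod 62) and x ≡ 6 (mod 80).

x = 2246

gcd(62, 80) = 2. A simultaneous solution exists iff 14 ≡ 6 (mod 2); here 14 mod 2 = 0 = 6 mod 2, so it does.
Put x = 14 + 62t, so we need 62t ≡ 72 (mod 80), equivalently (divide by 2) 31t ≡ 36 (mod 40).
Note 31·31 = 961 ≡ 1 (mod 40) (as 961 − 1 = 24·40), so 31⁻¹ ≡ 31.
Therefore t ≡ 31·36 = 1116 ≡ 36 (mod 40).
Then x = 14 + 62·36 = 2246.
Check: 2246 mod 62 = 14, 2246 mod 80 = 6. ✓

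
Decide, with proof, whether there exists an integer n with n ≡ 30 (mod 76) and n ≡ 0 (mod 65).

n = 1170

Since 76 and 65 share no common factor, CRT says the pair of congruences has a solution (unique mod 4940).
Any solution of the first congruence is n = 30 + 76t; substituting into the second, 76t ≡ 0 − 30 ≡ 35 (mod 65).
76 ≡ 11 (mod 65), so this reads 11t ≡ 35 (mod 65). Since 11·6 = 66 = 1·65 + 1, the inverse of 11 mod 65 is 6.
Multiplying by 6: t ≡ 6·35 = 210 ≡ 15 (mod 65).
Taking t = 15 gives n = 30 + 76·15 = 1170.
Verify: 1170 = 15·76 + 30 and 1170 = 18·65 + 0. ✓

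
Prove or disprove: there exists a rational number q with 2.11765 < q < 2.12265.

q = 53/25

Look for a denominator N such that an integer falls strictly between N·2.11765 and N·2.12265. N = 25 works: 25·2.11765 = 52.94125 < 53 < 53.06625 = 25·2.12265.
So q = 53/25 works: it is a ratio of integers, and dividing 25·2.11765 < 53 < 25·2.12265 through by 25 gives 2.11765 < 53/25 < 2.12265.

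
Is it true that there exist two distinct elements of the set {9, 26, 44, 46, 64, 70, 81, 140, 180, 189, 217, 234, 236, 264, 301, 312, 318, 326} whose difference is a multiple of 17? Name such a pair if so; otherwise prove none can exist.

9 and 26 are such a pair.

Both 9 and 26 leave remainder 9 on division by 17; their difference 17 = 1·17 is a multiple of 17.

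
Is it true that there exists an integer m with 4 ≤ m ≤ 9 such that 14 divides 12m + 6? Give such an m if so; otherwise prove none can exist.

The values of 12m + 6 for m = 4, 5, …, 9 are 54, 66, 78, 90, 102, 114; reduced mod 14 these are 12, 10, 8, 6, 4, 2.
The residue 0 does not occur, so no m in [4, 9] makes 12m + 6 a multiple of 14.

No, no such integer m in that range exists.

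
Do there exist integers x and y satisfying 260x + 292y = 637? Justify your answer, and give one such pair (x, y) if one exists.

gcd(260, 292) = 4, so every integer of the form 260x + 292y is a multiple of 4.
But 637 = 4·159 + 1, so 4 ∤ 637.
So the equation is unsolvable over ℤ.

There are no such integers.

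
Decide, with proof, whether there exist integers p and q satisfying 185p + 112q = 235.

185 and 112 are coprime, so 185p + 112q ranges over all of ℤ.
Dividing repeatedly: 185 = 1·112 + 73, 112 = 1·73 + 39, 73 = 1·39 + 34, 39 = 1·34 + 5, 34 = 6·5 + 4, 5 = 1·4 + 1, 4 = 4·1 + 0.
Working back up the chain: 1 = 5 − 1·4 = 5 − (34 − 6·5) = −34 + 7·5 = −34 + 7·(39 − 1·34) = 7·39 − 8·34 = 7·39 − 8·(73 − 1·39) = −8·73 + 15·39 = −8·73 + 15·(112 − 1·73) = 15·112 − 23·73 = 15·112 − 23·(185 − 1·112) = −23·185 + 38·112. So 185·(-23) + 112·38 = 1.
Scaling by 235 gives the particular solution (p, q) = (-5405, 8930).
The general solution is p = -5405 + 112k, q = 8930 − 185k; taking k = 49 gives the smaller pair p = 83, q = -135.
Check: 185·83 + 112·(-135) = 15355 − 15120 = 235. ✓

p = 83, q = -135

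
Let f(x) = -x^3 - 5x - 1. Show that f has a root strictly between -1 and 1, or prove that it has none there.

Yes, f has a root in the interval.

f(-1) = 5 and f(1) = -7, which have opposite signs.
As a polynomial, f is continuous on every closed interval.
By the Intermediate Value Theorem, f takes the value 0 somewhere in the open interval.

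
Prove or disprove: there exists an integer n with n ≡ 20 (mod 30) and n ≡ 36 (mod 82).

n = 200

Here gcd(30, 82) = 2, and both 20 and 36 leave remainder 0 mod 2, so the system is consistent.
Step through n = 20, 20 + 30, 20 + 2·30, …: the values 20, 50, 80, 110, 140, 170, 200 reduce mod 82 to 20, 50, 80, 28, 58, 6, 36. The value 200 hits 36.
Indeed 200 ≡ 20 (mod 30) and 200 ≡ 36 (mod 82).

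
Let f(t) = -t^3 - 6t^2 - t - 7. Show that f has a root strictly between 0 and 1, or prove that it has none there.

No.

The endpoint values f(0) = -7 and f(1) = -15 are both negative. Claim: f(t) < 0 for every t in (0, 1).
The nonzero coefficients of f are all negative, so for t > 0 every term of f(t) is negative (the constant term -7 strictly so).
Therefore f(t) < 0 throughout (0, 1), and f has no zero there.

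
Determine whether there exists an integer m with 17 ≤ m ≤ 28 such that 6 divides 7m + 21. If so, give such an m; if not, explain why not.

m = 21

Try m = 21: 7·21 + 21 = 168 = 28·6, which is divisible by 6.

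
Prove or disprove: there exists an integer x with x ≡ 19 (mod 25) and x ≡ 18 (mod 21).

x = 144

gcd(25, 21) = 1, so the Chinese Remainder Theorem guarantees exactly one residue class mod 525 satisfying both.
Any solution of the first congruence is x = 19 + 25t; substituting into the second, 25t ≡ 18 − 19 ≡ 20 (mod 21).
25 ≡ 4 (mod 21), so this reads 4t ≡ 20 (mod 21). Note 4·16 = 64 ≡ 1 (mod 21) (as 64 − 1 = 3·21), so 4⁻¹ ≡ 16.
Multiplying by 16: t ≡ 16·20 = 320 ≡ 5 (mod 21).
With t = 5: x = 19 + 25·5 = 144.
Indeed 144 ≡ 19 (mod 25) and 144 ≡ 18 (mod 21).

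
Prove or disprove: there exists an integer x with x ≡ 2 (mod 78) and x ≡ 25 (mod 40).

Both moduli are multiples of 2 = gcd(78, 40), so any solution would satisfy x ≡ 2 and x ≡ 25 modulo 2 simultaneously.
These are incompatible: 2 − 25 = -23 is not divisible by 2.
Hence the system has no solution.

No, no such integer exists.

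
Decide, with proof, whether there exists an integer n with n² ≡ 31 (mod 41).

n = 20 works: 20² = 400, and 400 − 31 = 369 = 9·41.

n = 20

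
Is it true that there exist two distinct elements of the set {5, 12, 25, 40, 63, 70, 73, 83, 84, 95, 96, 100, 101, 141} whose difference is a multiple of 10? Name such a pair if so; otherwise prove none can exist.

5 mod 10 = 5 and 25 mod 10 = 5, so 25 − 5 = 20 = 2·10.

The pair (5, 25) works.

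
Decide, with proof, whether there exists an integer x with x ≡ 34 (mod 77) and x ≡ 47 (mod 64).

x = 111

The moduli 77 and 64 are coprime, so by the Chinese Remainder Theorem a unique solution modulo 4928 exists.
Any solution of the first congruence is x = 34 + 77t; substituting into the second, 77t ≡ 47 − 34 ≡ 13 (mod 64).
77 ≡ 13 (mod 64), so this reads 13t ≡ 13 (mod 64). Since 13·5 = 65 = 1·64 + 1, the inverse of 13 mod 64 is 5.
Multiplying by 5: t ≡ 5·13 = 65 ≡ 1 (mod 64).
With t = 1: x = 34 + 77·1 = 111.
Verify: 111 = 1·77 + 34 and 111 = 1·64 + 47. ✓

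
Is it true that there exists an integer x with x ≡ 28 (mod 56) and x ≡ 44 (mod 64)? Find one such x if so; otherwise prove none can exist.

The moduli are not coprime: gcd(56, 64) = 8. Compatibility requires 8 ∣ (44 − 28) = 16, which holds, so solutions exist.
List candidates x ≡ 28 (mod 56): 28, 84, 140, 196, 252, 308, 364. Modulo 64 these are 28, 20, 12, 4, 60, 52, 44; 364 gives 44 as required.
Check: 364 mod 56 = 28, 364 mod 64 = 44. ✓

x = 364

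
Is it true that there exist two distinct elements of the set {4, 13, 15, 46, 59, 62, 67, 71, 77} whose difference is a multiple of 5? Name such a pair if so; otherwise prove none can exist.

Yes: 4 and 59.

Both 4 and 59 leave remainder 4 on division by 5; their difference 55 = 11·5 is a multiple of 5.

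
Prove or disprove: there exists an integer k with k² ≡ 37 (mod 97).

No such integer exists.

97 is prime, so by Euler's criterion 37 is a square mod 97 iff 37^((97−1)/2) = 37^48 ≡ 1 (mod 97).
Squaring successively (mod 97): 37^2 = 1369 ≡ 11; 37^4 ≡ 11² = 121 ≡ 24; 37^8 ≡ 24² = 576 ≡ 91; 37^16 ≡ 91² = 8281 ≡ 36; 37^32 ≡ 36² = 1296 ≡ 35.
Since 48 = 32 + 16, 37^48 ≡ 35 · 36; multiplying out mod 97: 35·36 = 1260 ≡ 96. Thus 37^48 ≡ 96 ≡ −1 (mod 97).
By Euler's criterion 37 is a quadratic non-residue mod 97: no k satisfies k² ≡ 37 (mod 97).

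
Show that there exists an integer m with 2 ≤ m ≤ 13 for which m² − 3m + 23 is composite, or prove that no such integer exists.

At m = 2: 2² − 3·2 + 23 = 21 = 3·7, which is composite.

m = 2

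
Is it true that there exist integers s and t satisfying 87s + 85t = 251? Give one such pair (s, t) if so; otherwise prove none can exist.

s = 83, t = -82

Since gcd(87, 85) = 1, every integer is an integer combination of 87 and 85.
Euclidean algorithm: 87 = 1·85 + 2, 85 = 42·2 + 1, 2 = 2·1 + 0.
Back-substituting, 1 = 85 − 42·2 = 85 − 42·(87 − 1·85) = −42·87 + 43·85; that is, 87·(-42) + 85·43 = 1.
Times 251: 87·(-10542) + 85·10793 = 251, so (-10542, 10793) solves it.
Shifting by a multiple of (85, −87) keeps it a solution: s = -10542 + 125·85 = 83, t = 10793 − 125·87 = -82.
Indeed 87·83 + 85·(-82) = 7221 − 6970 = 251.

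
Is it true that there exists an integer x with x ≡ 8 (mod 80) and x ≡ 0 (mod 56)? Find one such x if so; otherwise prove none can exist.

Here gcd(80, 56) = 8, and both 8 and 0 leave remainder 0 mod 8, so the system is consistent.
The integers ≡ 8 (mod 80) are 8, 88, 168, …; their remainders mod 56 are 8, 32, 0, so x = 168 is the first that is ≡ 0 (mod 56).
Check: 168 mod 80 = 8, 168 mod 56 = 0. ✓

x = 168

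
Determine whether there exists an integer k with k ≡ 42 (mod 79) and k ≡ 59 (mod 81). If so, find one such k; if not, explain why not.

k = 2570

Since 79 and 81 share no common factor, CRT says the pair of congruences has a solution (unique mod 6399).
Any solution of the first congruence is k = 42 + 79t; substituting into the second, 79t ≡ 59 − 42 ≡ 17 (mod 81).
Since 79·40 = 3160 = 39·81 + 1, the inverse of 79 mod 81 is 40.
Therefore t ≡ 40·17 = 680 ≡ 32 (mod 81).
With t = 32: k = 42 + 79·32 = 2570.
Check: 2570 mod 79 = 42, 2570 mod 81 = 59. ✓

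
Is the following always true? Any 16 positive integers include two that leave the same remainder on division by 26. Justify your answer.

Take the 16 consecutive integers 27, 28, …, 42: their residues mod 26 are all distinct because 16 ≤ 26.
Hence this collection has no pair with equal remainders mod 26, disproving the claim.

No; for instance {27, 28, 29, 30, 31, 32, 33, 34, 35, 36, 37, 38, 39, 40, 41, 42} is a counterexample.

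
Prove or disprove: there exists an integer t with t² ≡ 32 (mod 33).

No such integer exists.

Since 3 ∣ 33, a solution of t² ≡ 32 (mod 33) would also satisfy t² ≡ 32 ≡ 2 (mod 3).
Squares mod 3 repeat after t = 1 (as (−t)² = t²); for t = 0..1 they are 0, 1.
So the quadratic residues mod 3 are {0, 1}, and 2 is not among them.
Therefore t² ≡ 32 (mod 33) has no solution.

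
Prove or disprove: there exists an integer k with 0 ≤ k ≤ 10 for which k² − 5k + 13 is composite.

k = 10

At k = 10: 10² − 5·10 + 13 = 63 = 3·21, which is composite.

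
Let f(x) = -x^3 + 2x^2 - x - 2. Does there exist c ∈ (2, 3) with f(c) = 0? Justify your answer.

No such root exists.

The endpoint values f(2) = -4 and f(3) = -14 are both negative. Claim: f(x) < 0 for every x in (2, 3).
Substitute x = 2 + u, where 0 < u < 1 on the interval. Expanding, f(2 + u) = -u^3 - 4u^2 - 5u - 4.
The nonzero coefficients here are all negative, so for u > 0 every term is negative (or zero), and the constant term -4 is strictly negative.
So f is strictly negative on (2, 3); no root exists in the interval.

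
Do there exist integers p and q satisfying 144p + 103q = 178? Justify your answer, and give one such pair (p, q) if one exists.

Since gcd(144, 103) = 1, every integer is an integer combination of 144 and 103.
Dividing repeatedly: 144 = 1·103 + 41, 103 = 2·41 + 21, 41 = 1·21 + 20, 21 = 1·20 + 1, 20 = 20·1 + 0.
Back-substituting, 1 = 21 − 1·20 = 21 − (41 − 1·21) = −41 + 2·21 = −41 + 2·(103 − 2·41) = 2·103 − 5·41 = 2·103 − 5·(144 − 1·103) = −5·144 + 7·103; that is, 144·(-5) + 103·7 = 1.
Multiplying through by 178: p = (-5)·178 = -890, q = 7·178 = 1246 is a solution.
Shifting by a multiple of (103, −144) keeps it a solution: p = -890 + 9·103 = 37, q = 1246 − 9·144 = -50.
Indeed 144·37 + 103·(-50) = 5328 − 5150 = 178.

p = 37, q = -50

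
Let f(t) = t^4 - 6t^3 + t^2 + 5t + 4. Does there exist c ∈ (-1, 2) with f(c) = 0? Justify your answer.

Yes, f has a root in the interval.

f(-1) = 7 and f(2) = -14, which have opposite signs.
As a polynomial, f is continuous on every closed interval.
By the Intermediate Value Theorem f must vanish at some point of (-1, 2).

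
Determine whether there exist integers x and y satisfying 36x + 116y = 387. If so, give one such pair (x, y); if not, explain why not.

There are no such integers.

Any value of 36x + 116y is a multiple of gcd(36, 116) = 4.
However 387 leaves remainder 3 on division by 4.
Therefore 36x + 116y = 387 has no solution in integers.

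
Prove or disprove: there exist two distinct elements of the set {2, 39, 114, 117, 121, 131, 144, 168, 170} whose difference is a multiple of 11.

There is no such pair.

Reduce each element modulo 11: 2↦2, 39↦6, 114↦4, 117↦7, 121↦0, 131↦10, 144↦1, 168↦3, 170↦5.
These 9 residues are pairwise different, hence no difference of two elements is divisible by 11.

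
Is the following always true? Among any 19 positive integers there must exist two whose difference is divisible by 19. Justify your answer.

No; for instance {2, 3, 4, 5, 6, 7, 8, 9, 10, 11, 12, 13, 14, 15, 16, 17, 18, 19, 20} is a counterexample.

Try 19 consecutive integers, 2, 3, …, 20. Their remainders mod 19 are 2, 3, 4, 5, 6, 7, 8, 9, 10, 11, 12, 13, 14, 15, 16, 17, 18, 0, 1 — pairwise different, as any 19 ≤ 19 consecutive integers have distinct residues.
The differences between them range over 1, …, 18, none of which is divisible by 19.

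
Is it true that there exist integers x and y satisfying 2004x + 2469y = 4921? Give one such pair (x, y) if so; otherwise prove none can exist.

Any value of 2004x + 2469y is a multiple of gcd(2004, 2469) = 3.
But 4921 is not a multiple of 3 (it leaves remainder 1).
Therefore 2004x + 2469y = 4921 has no solution in integers.

No, no such integers exist.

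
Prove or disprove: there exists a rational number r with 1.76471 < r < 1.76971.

Scale by 13: the interval becomes (22.94123, 23.00623), which contains the integer 23.
Hence 23/13 is a rational number with 1.76471 < 23/13 < 1.76971.

r = 23/13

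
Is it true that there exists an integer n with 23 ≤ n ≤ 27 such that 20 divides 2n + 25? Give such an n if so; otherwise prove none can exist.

No, no such integer n in that range exists.

The values of 2n + 25 for n = 23, 24, …, 27 are 71, 73, 75, 77, 79; reduced mod 20 these are 11, 13, 15, 17, 19.
None is 0, so 20 never divides 2n + 25 on this range.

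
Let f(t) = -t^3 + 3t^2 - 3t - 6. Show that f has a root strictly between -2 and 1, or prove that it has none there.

Such a root exists.

f(-2) = 20 and f(1) = -7, which have opposite signs.
As a polynomial, f is continuous on every closed interval.
By the Intermediate Value Theorem f must vanish at some point of (-2, 1).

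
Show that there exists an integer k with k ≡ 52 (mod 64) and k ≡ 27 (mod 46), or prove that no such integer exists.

Reduce both congruences modulo 2, which divides 64 and 46: they say k ≡ 52 (mod 2) and k ≡ 27 (mod 2).
However 52 ≡ 0 and 27 ≡ 1 (mod 2), and 0 ≠ 1.
Therefore no such k exists.

No, no such integer exists.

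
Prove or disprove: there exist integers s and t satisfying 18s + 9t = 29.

Both 18 and 9 are divisible by gcd(18, 9) = 9, hence so is any combination 18s + 9t.
However 29 leaves remainder 2 on division by 9.
Therefore 18s + 9t = 29 has no solution in integers.

There are no such integers.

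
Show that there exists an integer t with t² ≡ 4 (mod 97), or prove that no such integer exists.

Take t = 95. Then 95² = 9025 = 93·97 + 4, so 95² ≡ 4 (mod 97).

t = 95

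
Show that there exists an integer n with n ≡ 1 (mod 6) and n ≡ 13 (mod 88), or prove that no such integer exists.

n = 13

The moduli are not coprime: gcd(6, 88) = 2. Compatibility requires 2 ∣ (13 − 1) = 12, which holds, so solutions exist.
The integers ≡ 1 (mod 6) are 1, 7, 13, …; their remainders mod 88 are 1, 7, 13, so n = 13 is the first that is ≡ 13 (mod 88).
Indeed 13 ≡ 1 (mod 6) and 13 ≡ 13 (mod 88).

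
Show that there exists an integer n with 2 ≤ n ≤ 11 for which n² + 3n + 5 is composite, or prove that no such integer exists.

n = 4

At n = 4: 4² + 3·4 + 5 = 33 = 3·11, which is composite.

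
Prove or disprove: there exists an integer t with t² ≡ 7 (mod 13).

Since (13 − t)² ≡ t² (mod 13), it suffices to square t = 0, 1, …, 6: the residues are 0, 1, 4, 9, 3, 12, 10.
The set of squares mod 13 is therefore {0, 1, 3, 4, 9, 10, 12}, which does not contain 7.
Hence no integer t has t² ≡ 7 (mod 13).

No, no such integer exists.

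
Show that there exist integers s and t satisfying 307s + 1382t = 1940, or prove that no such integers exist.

s = 506, t = -111

307 and 1382 are coprime, so 307s + 1382t ranges over all of ℤ.
Run the Euclidean algorithm on 1382 and 307: 1382 = 4·307 + 154, 307 = 1·154 + 153, 154 = 1·153 + 1, 153 = 153·1 + 0.
Unwinding: 1 = 154 − 1·153 = 154 − (307 − 1·154) = −307 + 2·154 = −307 + 2·(1382 − 4·307) = 2·1382 − 9·307, i.e. 307·(-9) + 1382·2 = 1.
Scaling by 1940 gives the particular solution (s, t) = (-17460, 3880).
The general solution is s = -17460 + 1382k, t = 3880 − 307k; taking k = 13 gives the smaller pair s = 506, t = -111.
Indeed 307·506 + 1382·(-111) = 155342 − 153402 = 1940.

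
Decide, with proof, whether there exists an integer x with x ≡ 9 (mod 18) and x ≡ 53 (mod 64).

x = 117

Here gcd(18, 64) = 2, and both 9 and 53 leave remainder 1 mod 2, so the system is consistent.
List candidates x ≡ 9 (mod 18): 9, 27, 45, 63, 81, 99, 117. Modulo 64 these are 9, 27, 45, 63, 17, 35, 53; 117 gives 53 as required.
Verify: 117 = 6·18 + 9 and 117 = 1·64 + 53. ✓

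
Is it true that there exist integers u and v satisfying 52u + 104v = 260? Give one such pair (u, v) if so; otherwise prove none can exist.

Since gcd(52, 104) = 52 and 260 = 52·5, Bézout's identity guarantees a solution.
Dividing through by 52 reduces the equation to 1u + 2v = 5.
With a unit coefficient on u, (u, v) = (5, 0) is an immediate solution.
The general solution is u = 5 + 2k, v = 0 − 1k; taking k = -2 gives the smaller pair u = 1, v = 2.
Indeed 52·1 + 104·2 = 52 + 208 = 260.

u = 1, v = 2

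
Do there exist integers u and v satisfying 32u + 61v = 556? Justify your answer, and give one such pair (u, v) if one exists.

32 and 61 are coprime, so 32u + 61v ranges over all of ℤ.
Euclidean algorithm: 61 = 1·32 + 29, 32 = 1·29 + 3, 29 = 9·3 + 2, 3 = 1·2 + 1, 2 = 2·1 + 0.
Working back up the chain: 1 = 3 − 1·2 = 3 − (29 − 9·3) = −29 + 10·3 = −29 + 10·(32 − 1·29) = 10·32 − 11·29 = 10·32 − 11·(61 − 1·32) = −11·61 + 21·32. So 32·21 + 61·(-11) = 1.
Times 556: 32·11676 + 61·(-6116) = 556, so (11676, -6116) solves it.
Subtracting 191·61 from u and adding 191·32 to v gives the tidier solution (25, -4).
Indeed 32·25 + 61·(-4) = 800 − 244 = 556.

u = 25, v = -4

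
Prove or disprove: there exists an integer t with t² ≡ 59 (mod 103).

t = 70

t = 70 works: 70² = 4900, and 4900 − 59 = 4841 = 47·103.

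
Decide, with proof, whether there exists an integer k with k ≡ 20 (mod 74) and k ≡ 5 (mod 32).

Reduce both congruences modulo 2, which divides 74 and 32: they say k ≡ 20 (mod 2) and k ≡ 5 (mod 2).
But 20 mod 2 = 0 while 5 mod 2 = 1, a contradiction.
So no integer satisfies both congruences.

No such integer exists.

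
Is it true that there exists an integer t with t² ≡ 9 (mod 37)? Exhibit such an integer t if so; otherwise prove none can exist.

t = 34

Take t = 34. Then 34² = 1156 = 31·37 + 9, so 34² ≡ 9 (mod 37).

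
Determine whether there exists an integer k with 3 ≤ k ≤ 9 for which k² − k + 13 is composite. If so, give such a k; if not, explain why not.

At k = 5: 5² − 5 + 13 = 33 = 3·11, which is composite.

k = 5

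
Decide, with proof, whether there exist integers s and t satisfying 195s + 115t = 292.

Any value of 195s + 115t is a multiple of gcd(195, 115) = 5.
But 292 = 5·58 + 2, so 5 ∤ 292.
So the equation is unsolvable over ℤ.

No such integers exist.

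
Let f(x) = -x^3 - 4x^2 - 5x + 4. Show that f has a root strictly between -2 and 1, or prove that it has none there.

f(-2) = 6 and f(1) = -6, which have opposite signs.
Since f is a polynomial it is continuous on [-2, 1].
By the Intermediate Value Theorem f must vanish at some point of (-2, 1).

Such a root exists.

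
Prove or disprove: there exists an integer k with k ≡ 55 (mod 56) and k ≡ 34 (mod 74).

gcd(56, 74) = 2. If k ≡ 55 (mod 56) and k ≡ 34 (mod 74), then k ≡ 55 (mod 2) and k ≡ 34 (mod 2).
But 55 mod 2 = 1 while 34 mod 2 = 0, a contradiction.
Therefore no such k exists.

No such integer exists.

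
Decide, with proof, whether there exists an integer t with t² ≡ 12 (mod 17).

No, no such integer exists.

Squares mod 17 repeat after t = 8 (as (−t)² = t²); for t = 0..8 they are 0, 1, 4, 9, 16, 8, 2, 15, 13.
The set of squares mod 17 is therefore {0, 1, 2, 4, 8, 9, 13, 15, 16}, which does not contain 12.
Therefore t² ≡ 12 (mod 17) has no solution.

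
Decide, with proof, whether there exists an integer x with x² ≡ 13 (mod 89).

Apply Euler's criterion with the prime 89: 13 is a quadratic residue iff 13^44 ≡ 1 (mod 89), and a non-residue iff it is ≡ −1.
Squaring successively (mod 89): 13^2 = 169 ≡ 80; 13^4 ≡ 80² = 6400 ≡ 81; 13^8 ≡ 81² = 6561 ≡ 64; 13^16 ≡ 64² = 4096 ≡ 2; 13^32 ≡ 2² = 4 ≡ 4.
Since 44 = 32 + 8 + 4, 13^44 ≡ 4 · 64 · 81; multiplying out mod 89: 4·64 = 256 ≡ 78, then 78·81 = 6318 ≡ 88. Thus 13^44 ≡ 88 ≡ −1 (mod 89).
By Euler's criterion 13 is a quadratic non-residue mod 89: no x satisfies x² ≡ 13 (mod 89).

No such integer exists.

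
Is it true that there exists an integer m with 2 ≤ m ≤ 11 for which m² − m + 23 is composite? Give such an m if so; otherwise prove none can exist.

At m = 9: 9² − 9 + 23 = 95 = 5·19, which is composite.

m = 9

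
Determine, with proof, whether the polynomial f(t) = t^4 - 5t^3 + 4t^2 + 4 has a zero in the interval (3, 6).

f(3) = -14 and f(6) = 364, which have opposite signs.
Since f is a polynomial it is continuous on [3, 6].
By the Intermediate Value Theorem, f takes the value 0 somewhere in the open interval.

Yes, f has a root in the interval.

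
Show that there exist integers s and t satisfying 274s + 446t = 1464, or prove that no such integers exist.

gcd(274, 446) = 2, and 2 divides 1464, so integer solutions exist.
Dividing through by 2 reduces the equation to 137s + 223t = 732.
Dividing repeatedly: 223 = 1·137 + 86, 137 = 1·86 + 51, 86 = 1·51 + 35, 51 = 1·35 + 16, 35 = 2·16 + 3, 16 = 5·3 + 1, 3 = 3·1 + 0.
Working back up the chain: 1 = 16 − 5·3 = 16 − 5·(35 − 2·16) = −5·35 + 11·16 = −5·35 + 11·(51 − 1·35) = 11·51 − 16·35 = 11·51 − 16·(86 − 1·51) = −16·86 + 27·51 = −16·86 + 27·(137 − 1·86) = 27·137 − 43·86 = 27·137 − 43·(223 − 1·137) = −43·223 + 70·137. So 137·70 + 223·(-43) = 1.
Multiplying through by 732: s = 70·732 = 51240, t = (-43)·732 = -31476 is a solution.
Shifting by a multiple of (223, −137) keeps it a solution: s = 51240 − 229·223 = 173, t = -31476 + 229·137 = -103.
Indeed 274·173 + 446·(-103) = 47402 − 45938 = 1464.

s = 173, t = -103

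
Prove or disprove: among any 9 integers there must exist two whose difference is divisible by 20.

Take the 9 consecutive integers 43, 44, …, 51: their residues mod 20 are all distinct because 9 ≤ 20.
No two share a residue, so no pair has difference divisible by 20; the claim fails for this set.

No; for instance {43, 44, 45, 46, 47, 48, 49, 50, 51} is a counterexample.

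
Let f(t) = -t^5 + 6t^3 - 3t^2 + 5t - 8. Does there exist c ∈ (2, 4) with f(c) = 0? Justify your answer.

f(2) = 6 and f(4) = -676, which have opposite signs.
Since f is a polynomial it is continuous on [2, 4].
By the Intermediate Value Theorem, f takes the value 0 somewhere in the open interval.

Such a root exists.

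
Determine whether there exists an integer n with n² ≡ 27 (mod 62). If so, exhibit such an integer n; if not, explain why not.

No, no such integer exists.

The prime 31 divides 62, so n² ≡ 27 (mod 62) would force n² ≡ 27 (mod 31).
Apply Euler's criterion with the prime 31: 27 is a quadratic residue iff 27^15 ≡ 1 (mod 31), and a non-residue iff it is ≡ −1.
Repeated squaring mod 31: 27^2 = 729 ≡ 16; 27^4 ≡ 16² = 256 ≡ 8; 27^8 ≡ 8² = 64 ≡ 2.
Since 15 = 8 + 4 + 2 + 1, 27^15 ≡ 2 · 8 · 16 · 27; multiplying out mod 31: 2·8 = 16 ≡ 16, then 16·16 = 256 ≡ 8, then 8·27 = 216 ≡ 30. Thus 27^15 ≡ 30 ≡ −1 (mod 31).
By Euler's criterion 27 is a quadratic non-residue mod 31: no n satisfies n² ≡ 27 (mod 31).
So 27 is not a square mod 31, and hence 27 is not a square mod 62.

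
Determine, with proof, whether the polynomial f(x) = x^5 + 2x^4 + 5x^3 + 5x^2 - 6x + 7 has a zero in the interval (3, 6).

No such root exists.

The endpoint values f(3) = 574 and f(6) = 11599 are both positive. Claim: f(x) > 0 for every x in (3, 6).
Shift to the endpoint 3: with x = 3 + u (0 < u < 3), one computes f(3 + u) = u^5 + 17u^4 + 119u^3 + 428u^2 + 780u + 574.
The nonzero coefficients here are all positive, so for u > 0 every term is positive (or zero), and the constant term 574 is strictly positive.
So f is strictly positive on (3, 6); no root exists in the interval.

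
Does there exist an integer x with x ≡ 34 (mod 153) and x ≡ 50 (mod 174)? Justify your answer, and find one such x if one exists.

No such integer exists.

gcd(153, 174) = 3. If x ≡ 34 (mod 153) and x ≡ 50 (mod 174), then x ≡ 34 (mod 3) and x ≡ 50 (mod 3).
But 34 mod 3 = 1 while 50 mod 3 = 2, a contradiction.
Therefore no such x exists.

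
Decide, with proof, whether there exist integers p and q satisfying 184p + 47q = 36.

p = 38, q = -148

184 and 47 are coprime, so 184p + 47q ranges over all of ℤ.
Run the Euclidean algorithm on 184 and 47: 184 = 3·47 + 43, 47 = 1·43 + 4, 43 = 10·4 + 3, 4 = 1·3 + 1, 3 = 3·1 + 0.
Unwinding: 1 = 4 − 1·3 = 4 − (43 − 10·4) = −43 + 11·4 = −43 + 11·(47 − 1·43) = 11·47 − 12·43 = 11·47 − 12·(184 − 3·47) = −12·184 + 47·47, i.e. 184·(-12) + 47·47 = 1.
Multiplying through by 36: p = (-12)·36 = -432, q = 47·36 = 1692 is a solution.
Shifting by a multiple of (47, −184) keeps it a solution: p = -432 + 10·47 = 38, q = 1692 − 10·184 = -148.
Check: 184·38 + 47·(-148) = 6992 − 6956 = 36. ✓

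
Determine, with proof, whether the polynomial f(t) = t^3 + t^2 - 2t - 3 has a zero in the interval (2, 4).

No such root exists.

f(2) = 5 and f(4) = 69, both positive, so a sign-change argument is unavailable; we show f keeps this sign on the whole interval.
Substitute t = 2 + u, where 0 < u < 2 on the interval. Expanding, f(2 + u) = u^3 + 7u^2 + 14u + 5.
All 4 nonzero coefficients of this polynomial in u are positive; hence for u > 0 the value is a sum of positive terms (the constant 5 among them).
So f is strictly positive on (2, 4); no root exists in the interval.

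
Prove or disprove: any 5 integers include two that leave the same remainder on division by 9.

No; for instance {18, 19, 20, 21, 22} is a counterexample.

Consider the 5 integers 18, 19, …, 22. They lie in distinct residue classes modulo 9, since 5 ≤ 9.
So no two of them leave the same remainder on division by 9; the claim fails for this set.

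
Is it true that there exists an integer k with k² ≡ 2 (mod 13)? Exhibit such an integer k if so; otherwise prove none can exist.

No such integer exists.

Squares mod 13 repeat after k = 6 (as (−k)² = k²); for k = 0..6 they are 0, 1, 4, 9, 3, 12, 10.
The set of squares mod 13 is therefore {0, 1, 3, 4, 9, 10, 12}, which does not contain 2.
Hence no integer k has k² ≡ 2 (mod 13).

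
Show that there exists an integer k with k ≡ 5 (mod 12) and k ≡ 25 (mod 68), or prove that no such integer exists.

gcd(12, 68) = 4. A simultaneous solution exists iff 5 ≡ 25 (mod 4); here 5 mod 4 = 1 = 25 mod 4, so it does.
Put k = 5 + 12t, so we need 12t ≡ 20 (mod 68), equivalently (divide by 4) 3t ≡ 5 (mod 17).
Invert 3 mod 17 by the Euclidean algorithm: 17 = 5·3 + 2, 3 = 1·2 + 1, 2 = 2·1 + 0; back-substituting, 1 = 3 − 1·2 = 3 − (17 − 5·3) = −17 + 6·3. Hence 3·6 ≡ 1, so 3⁻¹ ≡ 6 (mod 17).
Therefore t ≡ 6·5 = 30 ≡ 13 (mod 17).
Then k = 5 + 12·13 = 161.
Indeed 161 ≡ 5 (mod 12) and 161 ≡ 25 (mod 68).

k = 161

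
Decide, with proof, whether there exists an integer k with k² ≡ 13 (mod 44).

No such integer exists.

Work modulo the divisor 11 of 44. If k² ≡ 13 (mod 44) then k² ≡ 2 (mod 11).
Computing k² mod 11 for k = 0, 1, …, 5 (enough, by the symmetry k ↦ 11 − k) gives 0, 1, 4, 9, 5, 3.
The set of squares mod 11 is therefore {0, 1, 3, 4, 5, 9}, which does not contain 2.
Therefore k² ≡ 13 (mod 44) has no solution.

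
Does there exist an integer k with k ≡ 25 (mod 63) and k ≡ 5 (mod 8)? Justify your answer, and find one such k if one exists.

gcd(63, 8) = 1, so the Chinese Remainder Theorem guarantees exactly one residue class mod 504 satisfying both.
Any solution of the first congruence is k = 25 + 63t; substituting into the second, 63t ≡ 5 − 25 ≡ 4 (mod 8).
63 ≡ 7 (mod 8), so this reads 7t ≡ 4 (mod 8). Invert 7 mod 8 by the Euclidean algorithm: 8 = 1·7 + 1, 7 = 7·1 + 0; back-substituting, 1 = 8 − 1·7. Hence 7·(-1) ≡ 1, so 7⁻¹ ≡ -1 ≡ 7 (mod 8).
Therefore t ≡ 7·4 = 28 ≡ 4 (mod 8).
Taking t = 4 gives k = 25 + 63·4 = 277.
Indeed 277 ≡ 25 (mod 63) and 277 ≡ 5 (mod 8).

k = 277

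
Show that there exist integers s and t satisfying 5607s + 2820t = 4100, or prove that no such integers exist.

gcd(5607, 2820) = 3, so every integer of the form 5607s + 2820t is a multiple of 3.
But 4100 is not a multiple of 3 (it leaves remainder 2).
Hence no integers s, t satisfy the equation.

No, no such integers exist.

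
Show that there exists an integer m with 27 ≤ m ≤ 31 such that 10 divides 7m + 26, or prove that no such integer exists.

For m = 27, 28, …, 31 the values of 7m + 26 modulo 10 are 5, 2, 9, 6, 3 respectively.
None is 0, so 10 never divides 7m + 26 on this range.

No such integer m in that range exists.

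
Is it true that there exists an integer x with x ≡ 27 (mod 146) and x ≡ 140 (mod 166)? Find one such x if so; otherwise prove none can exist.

Both moduli are multiples of 2 = gcd(146, 166), so any solution would satisfy x ≡ 27 and x ≡ 140 modulo 2 simultaneously.
But 27 mod 2 = 1 while 140 mod 2 = 0, a contradiction.
So no integer satisfies both congruences.

No, no such integer exists.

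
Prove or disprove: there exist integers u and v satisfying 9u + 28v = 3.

9 and 28 are coprime, so 9u + 28v ranges over all of ℤ.
Euclidean algorithm: 28 = 3·9 + 1, 9 = 9·1 + 0.
Back-substituting, 1 = 28 − 3·9; that is, 9·(-3) + 28·1 = 1.
Multiplying through by 3: u = (-3)·3 = -9, v = 1·3 = 3 is a solution.
Adding 1·28 to u and subtracting 1·9 from v gives the tidier solution (19, -6).
Check: 9·19 + 28·(-6) = 171 − 168 = 3. ✓

u = 19, v = -6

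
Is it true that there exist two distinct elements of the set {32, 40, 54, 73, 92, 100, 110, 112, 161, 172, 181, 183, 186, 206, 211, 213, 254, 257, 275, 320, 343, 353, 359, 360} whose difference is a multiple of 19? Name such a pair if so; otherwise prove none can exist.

Reduce each element mod 19: 32↦13, 40↦2, 54↦16, 73↦16, 92↦16, 100↦5, 110↦15, 112↦17, 161↦9, 172↦1, 181↦10, 183↦12, 186↦15, 206↦16, 211↦2, 213↦4, 254↦7, 257↦10, 275↦9, 320↦16, 343↦1, 353↦11, 359↦17, 360↦18. The residue 2 repeats (at 40 and 211), and 211 − 40 = 171 = 9·19.

The pair (40, 211) works.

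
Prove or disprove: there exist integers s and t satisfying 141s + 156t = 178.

Both 141 and 156 are divisible by gcd(141, 156) = 3, hence so is any combination 141s + 156t.
However 178 leaves remainder 1 on division by 3.
Hence no integers s, t satisfy the equation.

There are no such integers.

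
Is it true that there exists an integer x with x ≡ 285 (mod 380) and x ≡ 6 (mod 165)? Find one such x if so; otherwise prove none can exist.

gcd(380, 165) = 5. If x ≡ 285 (mod 380) and x ≡ 6 (mod 165), then x ≡ 285 (mod 5) and x ≡ 6 (mod 5).
But 285 mod 5 = 0 while 6 mod 5 = 1, a contradiction.
Therefore no such x exists.

There is no such integer.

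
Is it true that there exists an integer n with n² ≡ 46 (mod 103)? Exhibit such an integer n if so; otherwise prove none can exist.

n = 47

Take n = 47. Then 47² = 2209 = 21·103 + 46, so 47² ≡ 46 (mod 103).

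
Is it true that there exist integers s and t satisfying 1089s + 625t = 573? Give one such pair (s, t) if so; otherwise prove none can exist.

s = 307, t = -534

1089 and 625 are coprime, so 1089s + 625t ranges over all of ℤ.
Euclidean algorithm: 1089 = 1·625 + 464, 625 = 1·464 + 161, 464 = 2·161 + 142, 161 = 1·142 + 19, 142 = 7·19 + 9, 19 = 2·9 + 1, 9 = 9·1 + 0.
Working back up the chain: 1 = 19 − 2·9 = 19 − 2·(142 − 7·19) = −2·142 + 15·19 = −2·142 + 15·(161 − 1·142) = 15·161 − 17·142 = 15·161 − 17·(464 − 2·161) = −17·464 + 49·161 = −17·464 + 49·(625 − 1·464) = 49·625 − 66·464 = 49·625 − 66·(1089 − 1·625) = −66·1089 + 115·625. So 1089·(-66) + 625·115 = 1.
Scaling by 573 gives the particular solution (s, t) = (-37818, 65895).
The general solution is s = -37818 + 625k, t = 65895 − 1089k; taking k = 61 gives the smaller pair s = 307, t = -534.
Indeed 1089·307 + 625·(-534) = 334323 − 333750 = 573.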